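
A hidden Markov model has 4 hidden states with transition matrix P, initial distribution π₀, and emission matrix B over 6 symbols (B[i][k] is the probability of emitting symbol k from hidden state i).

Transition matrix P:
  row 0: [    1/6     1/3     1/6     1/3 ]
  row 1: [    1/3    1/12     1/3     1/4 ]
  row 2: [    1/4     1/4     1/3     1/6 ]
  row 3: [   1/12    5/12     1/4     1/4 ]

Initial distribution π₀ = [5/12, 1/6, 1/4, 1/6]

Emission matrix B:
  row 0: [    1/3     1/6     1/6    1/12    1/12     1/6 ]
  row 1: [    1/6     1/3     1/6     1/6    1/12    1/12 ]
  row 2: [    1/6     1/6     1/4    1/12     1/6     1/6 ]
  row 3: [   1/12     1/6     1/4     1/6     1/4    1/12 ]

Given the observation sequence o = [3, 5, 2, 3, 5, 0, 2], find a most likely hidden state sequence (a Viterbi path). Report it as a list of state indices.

path = [1, 0, 3, 1, 2, 0, 3]

t=0: δ = [3.472e-02, 2.778e-02, 2.083e-02, 2.778e-02]  (obs o_0=3)
t=1: δ = [1.543e-03, 9.645e-04, 1.543e-03, 9.645e-04]  ψ = [1, 0, 1, 0]  (obs o_1=5)
t=2: δ = [6.430e-05, 8.573e-05, 1.286e-04, 1.286e-04]  ψ = [2, 0, 2, 0]  (obs o_2=2)
t=3: δ = [2.679e-06, 8.931e-06, 3.572e-06, 5.358e-06]  ψ = [2, 3, 2, 3]  (obs o_3=3)
t=4: δ = [4.961e-07, 1.861e-07, 4.961e-07, 1.861e-07]  ψ = [1, 3, 1, 1]  (obs o_4=5)
t=5: δ = [4.135e-08, 2.756e-08, 2.756e-08, 1.378e-08]  ψ = [2, 0, 2, 0]  (obs o_5=0)
t=6: δ = [1.531e-09, 2.297e-09, 2.297e-09, 3.445e-09]  ψ = [1, 0, 1, 0]  (obs o_6=2)
backtrack: best end state = 3; path = [1, 0, 3, 1, 2, 0, 3]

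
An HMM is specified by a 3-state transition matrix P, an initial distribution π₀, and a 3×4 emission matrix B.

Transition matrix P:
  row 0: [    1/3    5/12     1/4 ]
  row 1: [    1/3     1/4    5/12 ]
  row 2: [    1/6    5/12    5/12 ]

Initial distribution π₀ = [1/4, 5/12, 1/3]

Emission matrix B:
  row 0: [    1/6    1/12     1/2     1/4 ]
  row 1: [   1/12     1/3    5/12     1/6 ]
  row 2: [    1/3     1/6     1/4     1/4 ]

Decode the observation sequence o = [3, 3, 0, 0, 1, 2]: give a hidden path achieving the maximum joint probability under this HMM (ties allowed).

path = [2, 2, 2, 2, 1, 0]

t=0: δ = [6.250e-02, 6.944e-02, 8.333e-02]  (obs o_0=3)
t=1: δ = [5.787e-03, 5.787e-03, 8.681e-03]  ψ = [1, 2, 2]  (obs o_1=3)
t=2: δ = [3.215e-04, 3.014e-04, 1.206e-03]  ψ = [0, 2, 2]  (obs o_2=0)
t=3: δ = [3.349e-05, 4.186e-05, 1.674e-04]  ψ = [2, 2, 2]  (obs o_3=0)
t=4: δ = [2.326e-06, 2.326e-05, 1.163e-05]  ψ = [2, 2, 2]  (obs o_4=1)
t=5: δ = [3.876e-06, 2.423e-06, 2.423e-06]  ψ = [1, 1, 1]  (obs o_5=2)
backtrack: best end state = 0; path = [2, 2, 2, 2, 1, 0]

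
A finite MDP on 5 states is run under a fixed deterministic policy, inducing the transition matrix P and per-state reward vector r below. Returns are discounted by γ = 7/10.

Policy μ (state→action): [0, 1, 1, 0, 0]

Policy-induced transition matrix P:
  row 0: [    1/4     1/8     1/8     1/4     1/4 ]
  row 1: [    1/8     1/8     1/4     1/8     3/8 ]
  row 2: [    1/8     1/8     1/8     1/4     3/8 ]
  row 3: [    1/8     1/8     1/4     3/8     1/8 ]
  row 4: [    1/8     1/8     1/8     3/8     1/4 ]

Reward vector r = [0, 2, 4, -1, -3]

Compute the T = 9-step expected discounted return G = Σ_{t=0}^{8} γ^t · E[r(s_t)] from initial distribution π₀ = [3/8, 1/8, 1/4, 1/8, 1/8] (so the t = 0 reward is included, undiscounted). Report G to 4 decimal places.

t=0: π = [0.3750, 0.1250, 0.2500, 0.1250, 0.1250], E[r] = 0.7500, γ^t·E[r] = 0.750000, running G = 0.750000
t=1: π = [0.1719, 0.1250, 0.1563, 0.2656, 0.2813], E[r] = -0.2344, γ^t·E[r] = -0.164063, running G = 0.585938
t=2: π = [0.1465, 0.1250, 0.1738, 0.3027, 0.2520], E[r] = -0.1133, γ^t·E[r] = -0.055508, running G = 0.530430
t=3: π = [0.1433, 0.1250, 0.1785, 0.3037, 0.2495], E[r] = -0.0884, γ^t·E[r] = -0.030314, running G = 0.500116
t=4: π = [0.1429, 0.1250, 0.1786, 0.3035, 0.2500], E[r] = -0.0891, γ^t·E[r] = -0.021388, running G = 0.478727
t=5: π = [0.1429, 0.1250, 0.1786, 0.3036, 0.2500], E[r] = -0.0893, γ^t·E[r] = -0.015012, running G = 0.463715
t=6: π = [0.1429, 0.1250, 0.1786, 0.3036, 0.2500], E[r] = -0.0893, γ^t·E[r] = -0.010505, running G = 0.453210
t=7: π = [0.1429, 0.1250, 0.1786, 0.3036, 0.2500], E[r] = -0.0893, γ^t·E[r] = -0.007353, running G = 0.445857
t=8: π = [0.1429, 0.1250, 0.1786, 0.3036, 0.2500], E[r] = -0.0893, γ^t·E[r] = -0.005147, running G = 0.440710

G = 0.4407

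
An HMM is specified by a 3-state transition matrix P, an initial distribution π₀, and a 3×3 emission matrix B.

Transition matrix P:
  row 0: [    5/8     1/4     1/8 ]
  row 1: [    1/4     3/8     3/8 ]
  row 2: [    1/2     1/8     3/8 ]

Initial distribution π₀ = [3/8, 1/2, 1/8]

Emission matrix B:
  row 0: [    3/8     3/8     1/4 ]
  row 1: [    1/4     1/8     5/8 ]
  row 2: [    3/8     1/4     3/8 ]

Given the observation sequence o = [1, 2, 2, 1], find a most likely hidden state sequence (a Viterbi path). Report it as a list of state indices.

path = [0, 0, 0, 0]

t=0: δ = [1.406e-01, 6.250e-02, 3.125e-02]  (obs o_0=1)
t=1: δ = [2.197e-02, 2.197e-02, 8.789e-03]  ψ = [0, 0, 1]  (obs o_1=2)
t=2: δ = [3.433e-03, 5.150e-03, 3.090e-03]  ψ = [0, 1, 1]  (obs o_2=2)
t=3: δ = [8.047e-04, 2.414e-04, 4.828e-04]  ψ = [0, 1, 1]  (obs o_3=1)
backtrack: best end state = 0; path = [0, 0, 0, 0]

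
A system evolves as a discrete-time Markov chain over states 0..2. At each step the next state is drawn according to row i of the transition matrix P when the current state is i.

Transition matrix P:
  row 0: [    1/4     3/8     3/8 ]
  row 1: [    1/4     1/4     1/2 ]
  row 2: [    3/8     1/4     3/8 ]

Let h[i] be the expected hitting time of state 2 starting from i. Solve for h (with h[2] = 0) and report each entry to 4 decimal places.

h = [2.4000, 2.1333, 0.0000]

First-step conditioning: h[2] = 0; for i ≠ 2, h[i] = 1 + Σ_k P[i][k]·h[k].
  h[0] = 1 + 1/4·h[0] + 3/8·h[1]
  h[1] = 1 + 1/4·h[0] + 1/4·h[1]
Solving the 2×2 linear system over states ≠ 2 gives exactly h = [12/5, 32/15, 0] (h[2] = 0 is the target).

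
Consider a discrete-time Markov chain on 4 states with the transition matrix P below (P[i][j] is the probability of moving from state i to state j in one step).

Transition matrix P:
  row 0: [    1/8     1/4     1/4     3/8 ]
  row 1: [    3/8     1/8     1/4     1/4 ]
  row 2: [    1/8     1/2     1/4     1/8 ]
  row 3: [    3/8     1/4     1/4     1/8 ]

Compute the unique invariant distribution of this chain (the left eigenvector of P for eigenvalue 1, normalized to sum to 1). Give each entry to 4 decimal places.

Balance equations π_j = Σ_i π_i·P[i][j]:
  π_0 = 1/8·π_0 + 3/8·π_1 + 1/8·π_2 + 3/8·π_3
  π_1 = 1/4·π_0 + 1/8·π_1 + 1/2·π_2 + 1/4·π_3
  π_2 = 1/4·π_0 + 1/4·π_1 + 1/4·π_2 + 1/4·π_3
  normalize: π_0 + π_1 + π_2 + π_3 = 1
Solving the linear system gives exactly π = [1/4, 5/18, 1/4, 2/9].

π = [0.2500, 0.2778, 0.2500, 0.2222]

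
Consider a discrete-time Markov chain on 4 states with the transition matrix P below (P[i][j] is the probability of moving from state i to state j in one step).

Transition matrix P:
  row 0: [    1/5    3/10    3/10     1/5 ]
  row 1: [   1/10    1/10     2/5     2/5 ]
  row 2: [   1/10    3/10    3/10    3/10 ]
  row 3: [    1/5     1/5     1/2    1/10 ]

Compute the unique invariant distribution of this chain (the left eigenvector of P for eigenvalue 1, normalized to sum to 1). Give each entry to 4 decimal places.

Balance equations π_j = Σ_i π_i·P[i][j]:
  π_0 = 1/5·π_0 + 1/10·π_1 + 1/10·π_2 + 1/5·π_3
  π_1 = 3/10·π_0 + 1/10·π_1 + 3/10·π_2 + 1/5·π_3
  π_2 = 3/10·π_0 + 2/5·π_1 + 3/10·π_2 + 1/2·π_3
  normalize: π_0 + π_1 + π_2 + π_3 = 1
Solving the linear system gives exactly π = [184/1317, 301/1317, 493/1317, 113/439].

π = [0.1397, 0.2285, 0.3743, 0.2574]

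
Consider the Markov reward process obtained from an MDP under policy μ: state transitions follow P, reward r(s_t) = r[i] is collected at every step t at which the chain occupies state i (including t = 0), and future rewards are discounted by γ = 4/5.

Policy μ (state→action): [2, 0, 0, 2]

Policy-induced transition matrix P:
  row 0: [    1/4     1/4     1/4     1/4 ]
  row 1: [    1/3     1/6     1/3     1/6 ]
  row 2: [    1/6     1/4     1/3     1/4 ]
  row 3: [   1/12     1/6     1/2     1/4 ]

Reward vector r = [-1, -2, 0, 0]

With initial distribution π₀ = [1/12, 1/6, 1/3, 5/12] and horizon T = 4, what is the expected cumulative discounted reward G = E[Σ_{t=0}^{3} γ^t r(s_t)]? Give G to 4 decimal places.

t=0: π = [0.0833, 0.1667, 0.3333, 0.4167], E[r] = -0.4167, γ^t·E[r] = -0.416667, running G = -0.416667
t=1: π = [0.1667, 0.2014, 0.3958, 0.2361], E[r] = -0.5694, γ^t·E[r] = -0.455556, running G = -0.872222
t=2: π = [0.1944, 0.2135, 0.3588, 0.2332], E[r] = -0.6215, γ^t·E[r] = -0.397778, running G = -1.270000
t=3: π = [0.1990, 0.2128, 0.3560, 0.2322], E[r] = -0.6246, γ^t·E[r] = -0.319778, running G = -1.589778

G = -1.5898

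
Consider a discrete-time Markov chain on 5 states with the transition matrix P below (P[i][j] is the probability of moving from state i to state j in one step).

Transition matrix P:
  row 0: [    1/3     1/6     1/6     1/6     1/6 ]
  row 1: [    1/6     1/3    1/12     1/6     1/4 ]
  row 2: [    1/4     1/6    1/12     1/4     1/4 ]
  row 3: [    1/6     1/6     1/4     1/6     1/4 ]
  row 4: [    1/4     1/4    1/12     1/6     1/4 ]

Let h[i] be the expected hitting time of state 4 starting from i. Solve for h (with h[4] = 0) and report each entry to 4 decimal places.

First-step conditioning: h[4] = 0; for i ≠ 4, h[i] = 1 + Σ_k P[i][k]·h[k].
  h[0] = 1 + 1/3·h[0] + 1/6·h[1] + 1/6·h[2] + 1/6·h[3]
  h[1] = 1 + 1/6·h[0] + 1/3·h[1] + 1/12·h[2] + 1/6·h[3]
  h[2] = 1 + 1/4·h[0] + 1/6·h[1] + 1/12·h[2] + 1/4·h[3]
  h[3] = 1 + 1/6·h[0] + 1/6·h[1] + 1/4·h[2] + 1/6·h[3]
Solving the 4×4 linear system over states ≠ 4 gives exactly h = [1550/327, 1408/327, 1420/327, 470/109, 0] (h[4] = 0 is the target).

h = [4.7401, 4.3058, 4.3425, 4.3119, 0.0000]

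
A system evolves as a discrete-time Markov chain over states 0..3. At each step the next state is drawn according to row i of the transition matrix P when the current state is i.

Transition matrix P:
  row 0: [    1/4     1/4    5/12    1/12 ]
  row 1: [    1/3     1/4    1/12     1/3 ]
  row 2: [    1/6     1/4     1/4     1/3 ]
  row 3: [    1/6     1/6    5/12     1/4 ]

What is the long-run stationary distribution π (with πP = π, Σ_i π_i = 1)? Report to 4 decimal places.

π = [0.2234, 0.2287, 0.2918, 0.2561]

Balance equations π_j = Σ_i π_i·P[i][j]:
  π_0 = 1/4·π_0 + 1/3·π_1 + 1/6·π_2 + 1/6·π_3
  π_1 = 1/4·π_0 + 1/4·π_1 + 1/4·π_2 + 1/6·π_3
  π_2 = 5/12·π_0 + 1/12·π_1 + 1/4·π_2 + 5/12·π_3
  normalize: π_0 + π_1 + π_2 + π_3 = 1
Solving the linear system gives exactly π = [191/855, 391/1710, 499/1710, 73/285].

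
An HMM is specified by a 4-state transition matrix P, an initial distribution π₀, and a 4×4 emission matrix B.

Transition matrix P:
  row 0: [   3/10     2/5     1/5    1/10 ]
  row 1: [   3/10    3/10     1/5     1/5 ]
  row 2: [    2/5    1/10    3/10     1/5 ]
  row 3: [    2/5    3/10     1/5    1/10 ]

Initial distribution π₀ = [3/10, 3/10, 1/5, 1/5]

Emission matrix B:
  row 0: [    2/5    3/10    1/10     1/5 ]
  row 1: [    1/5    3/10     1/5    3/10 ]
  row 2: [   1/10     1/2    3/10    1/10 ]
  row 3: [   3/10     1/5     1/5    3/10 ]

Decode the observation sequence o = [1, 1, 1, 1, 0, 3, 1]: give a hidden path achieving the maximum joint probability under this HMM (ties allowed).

t=0: δ = [9.000e-02, 9.000e-02, 1.000e-01, 4.000e-02]  (obs o_0=1)
t=1: δ = [1.200e-02, 1.080e-02, 1.500e-02, 4.000e-03]  ψ = [2, 0, 2, 2]  (obs o_1=1)
t=2: δ = [1.800e-03, 1.440e-03, 2.250e-03, 6.000e-04]  ψ = [2, 0, 2, 2]  (obs o_2=1)
t=3: δ = [2.700e-04, 2.160e-04, 3.375e-04, 9.000e-05]  ψ = [2, 0, 2, 2]  (obs o_3=1)
t=4: δ = [5.400e-05, 2.160e-05, 1.013e-05, 2.025e-05]  ψ = [2, 0, 2, 2]  (obs o_4=0)
t=5: δ = [3.240e-06, 6.480e-06, 1.080e-06, 1.620e-06]  ψ = [0, 0, 0, 0]  (obs o_5=3)
t=6: δ = [5.832e-07, 5.832e-07, 6.480e-07, 2.592e-07]  ψ = [1, 1, 1, 1]  (obs o_6=1)
backtrack: best end state = 2; path = [2, 2, 2, 2, 0, 1, 2]

path = [2, 2, 2, 2, 0, 1, 2]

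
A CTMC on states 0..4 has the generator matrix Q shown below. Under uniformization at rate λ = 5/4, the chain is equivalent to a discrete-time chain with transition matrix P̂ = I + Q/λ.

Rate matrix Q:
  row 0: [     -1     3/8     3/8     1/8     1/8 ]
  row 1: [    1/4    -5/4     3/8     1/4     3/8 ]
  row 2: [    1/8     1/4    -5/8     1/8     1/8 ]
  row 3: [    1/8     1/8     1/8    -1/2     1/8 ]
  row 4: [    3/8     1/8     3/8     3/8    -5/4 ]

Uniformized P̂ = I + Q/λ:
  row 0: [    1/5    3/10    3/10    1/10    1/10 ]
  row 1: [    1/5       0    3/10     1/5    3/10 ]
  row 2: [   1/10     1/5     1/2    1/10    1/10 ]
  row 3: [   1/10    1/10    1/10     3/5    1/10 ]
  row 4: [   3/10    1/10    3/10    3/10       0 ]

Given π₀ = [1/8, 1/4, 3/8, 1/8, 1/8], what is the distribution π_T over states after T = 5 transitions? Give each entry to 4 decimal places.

t=0: π = [0.1250, 0.2500, 0.3750, 0.1250, 0.1250]
t=1: π = [0.1625, 0.1375, 0.3500, 0.2125, 0.1375]
t=2: π = [0.1575, 0.1538, 0.3275, 0.2475, 0.1138]
t=3: π = [0.1539, 0.1489, 0.3160, 0.2619, 0.1194]
t=4: π = [0.1542, 0.1475, 0.3108, 0.2697, 0.1178]
t=5: π = [0.1537, 0.1472, 0.3082, 0.2732, 0.1177]

π = [0.1537, 0.1472, 0.3082, 0.2732, 0.1177]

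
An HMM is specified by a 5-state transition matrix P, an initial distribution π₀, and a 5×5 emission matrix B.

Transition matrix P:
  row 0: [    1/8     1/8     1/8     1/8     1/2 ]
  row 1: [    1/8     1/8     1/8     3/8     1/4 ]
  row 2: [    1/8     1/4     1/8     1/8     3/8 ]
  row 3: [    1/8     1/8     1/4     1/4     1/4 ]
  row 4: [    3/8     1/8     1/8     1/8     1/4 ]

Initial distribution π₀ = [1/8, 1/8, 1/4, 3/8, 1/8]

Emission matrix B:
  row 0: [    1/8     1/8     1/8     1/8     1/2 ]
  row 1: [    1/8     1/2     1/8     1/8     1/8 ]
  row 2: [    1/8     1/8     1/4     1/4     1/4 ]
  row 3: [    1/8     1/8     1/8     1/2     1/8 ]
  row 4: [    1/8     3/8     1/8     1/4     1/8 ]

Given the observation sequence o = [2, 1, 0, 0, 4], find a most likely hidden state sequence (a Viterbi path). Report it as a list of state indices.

path = [2, 4, 0, 4, 0]

t=0: δ = [1.562e-02, 1.562e-02, 6.250e-02, 4.688e-02, 1.562e-02]  (obs o_0=2)
t=1: δ = [9.766e-04, 7.812e-03, 1.465e-03, 1.465e-03, 8.789e-03]  ψ = [2, 2, 3, 3, 2]  (obs o_1=1)
t=2: δ = [4.120e-04, 1.373e-04, 1.373e-04, 3.662e-04, 2.747e-04]  ψ = [4, 4, 4, 1, 4]  (obs o_2=0)
t=3: δ = [1.287e-05, 6.437e-06, 1.144e-05, 1.144e-05, 2.575e-05]  ψ = [4, 0, 3, 3, 0]  (obs o_3=0)
t=4: δ = [4.828e-06, 4.023e-07, 8.047e-07, 4.023e-07, 8.047e-07]  ψ = [4, 4, 4, 4, 0]  (obs o_4=4)
backtrack: best end state = 0; path = [2, 4, 0, 4, 0]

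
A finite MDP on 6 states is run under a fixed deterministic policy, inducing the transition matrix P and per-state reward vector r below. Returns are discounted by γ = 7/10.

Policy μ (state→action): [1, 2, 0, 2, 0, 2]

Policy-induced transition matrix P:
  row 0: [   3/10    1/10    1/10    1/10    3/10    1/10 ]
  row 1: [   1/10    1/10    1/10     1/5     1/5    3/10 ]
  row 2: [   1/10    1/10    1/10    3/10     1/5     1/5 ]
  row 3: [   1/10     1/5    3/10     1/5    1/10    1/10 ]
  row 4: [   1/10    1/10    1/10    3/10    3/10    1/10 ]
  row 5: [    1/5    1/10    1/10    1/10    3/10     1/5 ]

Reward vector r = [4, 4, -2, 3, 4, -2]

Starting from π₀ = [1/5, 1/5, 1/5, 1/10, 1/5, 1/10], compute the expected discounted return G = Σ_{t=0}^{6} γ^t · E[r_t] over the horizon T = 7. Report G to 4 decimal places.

t=0: π = [0.2000, 0.2000, 0.2000, 0.1000, 0.2000, 0.1000], E[r] = 2.1000, γ^t·E[r] = 2.100000, running G = 2.100000
t=1: π = [0.1500, 0.1100, 0.1200, 0.2100, 0.2400, 0.1700], E[r] = 2.0500, γ^t·E[r] = 1.435000, running G = 3.535000
t=2: π = [0.1470, 0.1210, 0.1420, 0.2040, 0.2350, 0.1510], E[r] = 2.0380, γ^t·E[r] = 0.998620, running G = 4.533620
t=3: π = [0.1445, 0.1204, 0.1408, 0.2079, 0.2329, 0.1535], E[r] = 2.0263, γ^t·E[r] = 0.695021, running G = 5.228641
t=4: π = [0.1443, 0.1208, 0.1416, 0.2076, 0.2323, 0.1535], E[r] = 2.0219, γ^t·E[r] = 0.485456, running G = 5.714097
t=5: π = [0.1442, 0.1208, 0.1415, 0.2076, 0.2322, 0.1537], E[r] = 2.0213, γ^t·E[r] = 0.339720, running G = 6.053817
t=6: π = [0.1442, 0.1208, 0.1415, 0.2076, 0.2323, 0.1537], E[r] = 2.0213, γ^t·E[r] = 0.237799, running G = 6.291616

G = 6.2916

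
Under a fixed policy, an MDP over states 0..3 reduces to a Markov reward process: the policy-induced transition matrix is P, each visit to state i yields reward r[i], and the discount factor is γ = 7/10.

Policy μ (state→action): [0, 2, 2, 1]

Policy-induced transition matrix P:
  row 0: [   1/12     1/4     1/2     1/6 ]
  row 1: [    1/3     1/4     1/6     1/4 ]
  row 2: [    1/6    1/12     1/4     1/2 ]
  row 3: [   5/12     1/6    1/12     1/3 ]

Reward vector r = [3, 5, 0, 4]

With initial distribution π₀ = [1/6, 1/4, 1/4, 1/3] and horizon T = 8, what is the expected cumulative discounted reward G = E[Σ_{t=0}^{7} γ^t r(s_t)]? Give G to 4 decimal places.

t=0: π = [0.1667, 0.2500, 0.2500, 0.3333], E[r] = 3.0833, γ^t·E[r] = 3.083333, running G = 3.083333
t=1: π = [0.2778, 0.1806, 0.2153, 0.3264], E[r] = 3.0417, γ^t·E[r] = 2.129167, running G = 5.212500
t=2: π = [0.2552, 0.1869, 0.2500, 0.3079], E[r] = 2.9317, γ^t·E[r] = 1.436539, running G = 6.649039
t=3: π = [0.2535, 0.1827, 0.2469, 0.3169], E[r] = 2.9415, γ^t·E[r] = 1.008935, running G = 7.657975
t=4: π = [0.2552, 0.1824, 0.2453, 0.3170], E[r] = 2.9459, γ^t·E[r] = 0.707302, running G = 8.365277
t=5: π = [0.2551, 0.1827, 0.2458, 0.3165], E[r] = 2.9446, γ^t·E[r] = 0.494895, running G = 8.860172
t=6: π = [0.2550, 0.1827, 0.2458, 0.3166], E[r] = 2.9445, γ^t·E[r] = 0.346419, running G = 9.206591
t=7: π = [0.2550, 0.1827, 0.2458, 0.3166], E[r] = 2.9446, γ^t·E[r] = 0.242500, running G = 9.449091

G = 9.4491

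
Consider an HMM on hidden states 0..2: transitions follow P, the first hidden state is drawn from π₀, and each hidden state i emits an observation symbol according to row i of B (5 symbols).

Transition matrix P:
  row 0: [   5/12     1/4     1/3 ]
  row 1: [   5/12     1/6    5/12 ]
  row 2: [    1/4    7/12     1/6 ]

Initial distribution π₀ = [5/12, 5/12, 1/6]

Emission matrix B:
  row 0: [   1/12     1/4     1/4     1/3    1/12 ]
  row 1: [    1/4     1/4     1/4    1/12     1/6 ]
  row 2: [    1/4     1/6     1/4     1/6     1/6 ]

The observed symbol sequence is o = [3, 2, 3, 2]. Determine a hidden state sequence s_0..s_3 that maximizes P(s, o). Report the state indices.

t=0: δ = [1.389e-01, 3.472e-02, 2.778e-02]  (obs o_0=3)
t=1: δ = [1.447e-02, 8.681e-03, 1.157e-02]  ψ = [0, 0, 0]  (obs o_1=2)
t=2: δ = [2.009e-03, 5.626e-04, 8.038e-04]  ψ = [0, 2, 0]  (obs o_2=3)
t=3: δ = [2.093e-04, 1.256e-04, 1.674e-04]  ψ = [0, 0, 0]  (obs o_3=2)
backtrack: best end state = 0; path = [0, 0, 0, 0]

path = [0, 0, 0, 0]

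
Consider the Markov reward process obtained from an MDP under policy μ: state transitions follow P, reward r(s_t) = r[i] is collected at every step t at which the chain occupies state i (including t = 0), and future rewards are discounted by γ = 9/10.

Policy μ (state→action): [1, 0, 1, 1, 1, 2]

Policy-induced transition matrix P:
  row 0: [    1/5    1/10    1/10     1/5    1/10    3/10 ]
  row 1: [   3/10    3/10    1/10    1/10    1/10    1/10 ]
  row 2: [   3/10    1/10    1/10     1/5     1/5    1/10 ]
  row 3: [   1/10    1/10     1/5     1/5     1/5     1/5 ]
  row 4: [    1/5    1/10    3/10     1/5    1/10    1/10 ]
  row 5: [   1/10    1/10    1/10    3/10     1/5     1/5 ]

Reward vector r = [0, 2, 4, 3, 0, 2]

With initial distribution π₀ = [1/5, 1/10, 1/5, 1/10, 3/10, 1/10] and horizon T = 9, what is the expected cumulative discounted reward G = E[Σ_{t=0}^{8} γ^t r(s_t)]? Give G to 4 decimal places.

t=0: π = [0.2000, 0.1000, 0.2000, 0.1000, 0.3000, 0.1000], E[r] = 1.5000, γ^t·E[r] = 1.500000, running G = 1.500000
t=1: π = [0.2100, 0.1200, 0.1700, 0.2000, 0.1400, 0.1600], E[r] = 1.8400, γ^t·E[r] = 1.656000, running G = 3.156000
t=2: π = [0.1930, 0.1240, 0.1480, 0.2040, 0.1530, 0.1780], E[r] = 1.8080, γ^t·E[r] = 1.464480, running G = 4.620480
t=3: π = [0.1890, 0.1248, 0.1510, 0.2054, 0.1530, 0.1768], E[r] = 1.8234, γ^t·E[r] = 1.329259, running G = 5.949739
t=4: π = [0.1894, 0.1250, 0.1511, 0.2052, 0.1533, 0.1760], E[r] = 1.8221, γ^t·E[r] = 1.195493, running G = 7.145232
t=5: π = [0.1895, 0.1250, 0.1512, 0.2051, 0.1532, 0.1760], E[r] = 1.8220, γ^t·E[r] = 1.075888, running G = 8.221120
t=6: π = [0.1895, 0.1250, 0.1512, 0.2051, 0.1532, 0.1760], E[r] = 1.8219, γ^t·E[r] = 0.968256, running G = 9.189375
t=7: π = [0.1895, 0.1250, 0.1512, 0.2051, 0.1532, 0.1760], E[r] = 1.8219, γ^t·E[r] = 0.871433, running G = 10.060808
t=8: π = [0.1895, 0.1250, 0.1512, 0.2051, 0.1532, 0.1760], E[r] = 1.8219, γ^t·E[r] = 0.784290, running G = 10.845098

G = 10.8451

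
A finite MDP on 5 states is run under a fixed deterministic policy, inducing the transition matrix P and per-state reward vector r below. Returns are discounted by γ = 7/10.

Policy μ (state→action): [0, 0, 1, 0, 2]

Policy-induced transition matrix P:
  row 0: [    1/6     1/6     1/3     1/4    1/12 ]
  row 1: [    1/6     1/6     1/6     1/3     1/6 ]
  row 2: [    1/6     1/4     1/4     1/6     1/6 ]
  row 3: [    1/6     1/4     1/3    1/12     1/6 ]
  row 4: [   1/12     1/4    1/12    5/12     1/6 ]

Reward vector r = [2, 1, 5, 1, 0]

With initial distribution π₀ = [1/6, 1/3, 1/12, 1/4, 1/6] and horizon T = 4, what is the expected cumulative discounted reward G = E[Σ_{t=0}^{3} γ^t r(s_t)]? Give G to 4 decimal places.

t=0: π = [0.1667, 0.3333, 0.0833, 0.2500, 0.1667], E[r] = 1.3333, γ^t·E[r] = 1.333333, running G = 1.333333
t=1: π = [0.1528, 0.2083, 0.2292, 0.2569, 0.1528], E[r] = 1.9167, γ^t·E[r] = 1.341667, running G = 2.675000
t=2: π = [0.1539, 0.2199, 0.2413, 0.2309, 0.1539], E[r] = 1.9653, γ^t·E[r] = 0.962986, running G = 3.637986
t=3: π = [0.1538, 0.2188, 0.2381, 0.2354, 0.1538], E[r] = 1.9524, γ^t·E[r] = 0.669657, running G = 4.307643

G = 4.3076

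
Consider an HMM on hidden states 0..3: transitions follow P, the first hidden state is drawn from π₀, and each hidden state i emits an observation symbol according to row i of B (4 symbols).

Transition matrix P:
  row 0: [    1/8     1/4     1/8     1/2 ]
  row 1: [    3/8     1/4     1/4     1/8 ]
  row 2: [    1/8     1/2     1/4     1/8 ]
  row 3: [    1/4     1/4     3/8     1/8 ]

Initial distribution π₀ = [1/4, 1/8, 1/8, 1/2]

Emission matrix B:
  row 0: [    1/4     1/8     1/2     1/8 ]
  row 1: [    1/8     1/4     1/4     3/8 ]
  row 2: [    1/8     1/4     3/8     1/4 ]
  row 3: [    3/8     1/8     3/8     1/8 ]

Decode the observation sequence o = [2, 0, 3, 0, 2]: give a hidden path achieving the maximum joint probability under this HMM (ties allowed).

path = [0, 3, 1, 0, 3]

t=0: δ = [1.250e-01, 3.125e-02, 4.688e-02, 1.875e-01]  (obs o_0=2)
t=1: δ = [1.172e-02, 5.859e-03, 8.789e-03, 2.344e-02]  ψ = [3, 3, 3, 0]  (obs o_1=0)
t=2: δ = [7.324e-04, 2.197e-03, 2.197e-03, 7.324e-04]  ψ = [3, 3, 3, 0]  (obs o_2=3)
t=3: δ = [2.060e-04, 1.373e-04, 6.866e-05, 1.373e-04]  ψ = [1, 2, 1, 0]  (obs o_3=0)
t=4: δ = [2.575e-05, 1.287e-05, 1.931e-05, 3.862e-05]  ψ = [1, 0, 3, 0]  (obs o_4=2)
backtrack: best end state = 3; path = [0, 3, 1, 0, 3]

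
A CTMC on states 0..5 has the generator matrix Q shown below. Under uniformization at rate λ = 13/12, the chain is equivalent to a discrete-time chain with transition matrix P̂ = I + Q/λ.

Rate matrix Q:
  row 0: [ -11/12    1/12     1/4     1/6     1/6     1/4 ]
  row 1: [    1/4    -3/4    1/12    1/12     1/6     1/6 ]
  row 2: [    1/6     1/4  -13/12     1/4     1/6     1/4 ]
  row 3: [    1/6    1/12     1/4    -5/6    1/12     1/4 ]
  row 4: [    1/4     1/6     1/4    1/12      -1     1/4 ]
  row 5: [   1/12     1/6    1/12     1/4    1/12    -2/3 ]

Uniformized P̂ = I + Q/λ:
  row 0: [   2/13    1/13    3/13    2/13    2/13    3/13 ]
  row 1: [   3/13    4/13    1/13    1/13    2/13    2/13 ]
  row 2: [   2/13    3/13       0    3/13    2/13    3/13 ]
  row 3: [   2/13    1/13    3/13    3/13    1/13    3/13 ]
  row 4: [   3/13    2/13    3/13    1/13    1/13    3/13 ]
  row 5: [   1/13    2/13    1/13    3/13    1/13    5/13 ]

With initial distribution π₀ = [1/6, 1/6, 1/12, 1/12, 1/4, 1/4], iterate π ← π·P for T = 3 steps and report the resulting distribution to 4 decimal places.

t=0: π = [0.1667, 0.1667, 0.0833, 0.0833, 0.2500, 0.2500]
t=1: π = [0.1667, 0.1667, 0.1474, 0.1538, 0.1090, 0.2564]
t=2: π = [0.1553, 0.1662, 0.1317, 0.1755, 0.1139, 0.2574]
t=3: π = [0.1556, 0.1641, 0.1352, 0.1757, 0.1118, 0.2576]

π = [0.1556, 0.1641, 0.1352, 0.1757, 0.1118, 0.2576]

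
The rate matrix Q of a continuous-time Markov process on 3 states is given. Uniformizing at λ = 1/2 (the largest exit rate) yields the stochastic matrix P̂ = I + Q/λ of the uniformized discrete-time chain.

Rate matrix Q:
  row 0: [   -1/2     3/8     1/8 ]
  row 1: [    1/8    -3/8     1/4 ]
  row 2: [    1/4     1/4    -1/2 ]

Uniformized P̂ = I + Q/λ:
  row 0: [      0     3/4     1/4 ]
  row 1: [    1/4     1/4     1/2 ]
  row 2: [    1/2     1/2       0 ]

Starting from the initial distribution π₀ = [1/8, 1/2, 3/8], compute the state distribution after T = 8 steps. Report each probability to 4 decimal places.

t=0: π = [0.1250, 0.5000, 0.3750]
t=1: π = [0.3125, 0.4063, 0.2813]
t=2: π = [0.2422, 0.4766, 0.2813]
t=3: π = [0.2598, 0.4414, 0.2988]
t=4: π = [0.2598, 0.4546, 0.2856]
t=5: π = [0.2565, 0.4513, 0.2922]
t=6: π = [0.2589, 0.4513, 0.2898]
t=7: π = [0.2577, 0.4519, 0.2904]
t=8: π = [0.2582, 0.4514, 0.2904]

π = [0.2582, 0.4514, 0.2904]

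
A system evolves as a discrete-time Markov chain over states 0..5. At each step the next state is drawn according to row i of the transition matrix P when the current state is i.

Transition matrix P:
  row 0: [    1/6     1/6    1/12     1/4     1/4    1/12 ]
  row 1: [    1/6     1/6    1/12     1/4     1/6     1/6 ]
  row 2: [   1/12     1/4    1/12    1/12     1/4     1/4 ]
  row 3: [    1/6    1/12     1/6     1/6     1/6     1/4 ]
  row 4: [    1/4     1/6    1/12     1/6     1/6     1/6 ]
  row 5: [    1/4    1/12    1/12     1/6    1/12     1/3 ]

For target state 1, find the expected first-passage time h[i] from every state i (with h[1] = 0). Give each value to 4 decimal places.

First-step conditioning: h[1] = 0; for i ≠ 1, h[i] = 1 + Σ_k P[i][k]·h[k].
  h[0] = 1 + 1/6·h[0] + 1/12·h[2] + 1/4·h[3] + 1/4·h[4] + 1/12·h[5]
  h[2] = 1 + 1/12·h[0] + 1/12·h[2] + 1/12·h[3] + 1/4·h[4] + 1/4·h[5]
  h[3] = 1 + 1/6·h[0] + 1/6·h[2] + 1/6·h[3] + 1/6·h[4] + 1/4·h[5]
  h[4] = 1 + 1/4·h[0] + 1/12·h[2] + 1/6·h[3] + 1/6·h[4] + 1/6·h[5]
  h[5] = 1 + 1/4·h[0] + 1/12·h[2] + 1/6·h[3] + 1/12·h[4] + 1/3·h[5]
Solving the 5×5 linear system over states ≠ 1 gives exactly h = [75872/10859, 0, 69740/10859, 82412/10859, 75960/10859, 83556/10859] (h[1] = 0 is the target).

h = [6.9870, 0.0000, 6.4223, 7.5893, 6.9951, 7.6946]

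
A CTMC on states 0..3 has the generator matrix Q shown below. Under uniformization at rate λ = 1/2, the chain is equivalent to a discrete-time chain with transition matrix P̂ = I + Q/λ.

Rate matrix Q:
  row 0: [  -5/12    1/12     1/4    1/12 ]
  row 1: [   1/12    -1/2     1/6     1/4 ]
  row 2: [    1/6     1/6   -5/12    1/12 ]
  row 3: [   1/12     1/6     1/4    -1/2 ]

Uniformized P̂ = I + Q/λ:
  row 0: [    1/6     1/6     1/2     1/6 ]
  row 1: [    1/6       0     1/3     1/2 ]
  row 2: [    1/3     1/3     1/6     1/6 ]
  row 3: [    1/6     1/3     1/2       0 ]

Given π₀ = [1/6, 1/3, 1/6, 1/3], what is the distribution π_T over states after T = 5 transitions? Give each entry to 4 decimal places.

t=0: π = [0.1667, 0.3333, 0.1667, 0.3333]
t=1: π = [0.1944, 0.1944, 0.3889, 0.2222]
t=2: π = [0.2315, 0.2361, 0.3380, 0.1944]
t=3: π = [0.2230, 0.2160, 0.3480, 0.2130]
t=4: π = [0.2247, 0.2242, 0.3480, 0.2032]
t=5: π = [0.2247, 0.2212, 0.3466, 0.2075]

π = [0.2247, 0.2212, 0.3466, 0.2075]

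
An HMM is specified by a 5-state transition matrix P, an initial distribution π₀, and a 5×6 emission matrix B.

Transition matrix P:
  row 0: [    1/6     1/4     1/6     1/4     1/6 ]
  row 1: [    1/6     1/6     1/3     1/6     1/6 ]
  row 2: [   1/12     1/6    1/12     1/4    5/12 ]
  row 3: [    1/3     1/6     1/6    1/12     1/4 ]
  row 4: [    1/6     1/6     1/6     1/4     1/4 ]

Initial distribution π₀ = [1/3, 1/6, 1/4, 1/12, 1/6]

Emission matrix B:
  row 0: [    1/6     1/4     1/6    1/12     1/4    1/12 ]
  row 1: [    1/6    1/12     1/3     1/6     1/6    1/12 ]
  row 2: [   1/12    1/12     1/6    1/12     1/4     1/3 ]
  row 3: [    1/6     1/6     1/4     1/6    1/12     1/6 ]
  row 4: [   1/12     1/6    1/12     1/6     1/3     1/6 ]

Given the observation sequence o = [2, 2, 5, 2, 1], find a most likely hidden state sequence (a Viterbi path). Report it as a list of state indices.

t=0: δ = [5.556e-02, 5.556e-02, 4.167e-02, 2.083e-02, 1.389e-02]  (obs o_0=2)
t=1: δ = [1.543e-03, 4.630e-03, 3.086e-03, 3.472e-03, 1.447e-03]  ψ = [0, 0, 1, 0, 2]  (obs o_1=2)
t=2: δ = [9.645e-05, 6.430e-05, 5.144e-04, 1.286e-04, 2.143e-04]  ψ = [3, 1, 1, 1, 2]  (obs o_2=5)
t=3: δ = [7.144e-06, 2.858e-05, 7.144e-06, 3.215e-05, 1.786e-05]  ψ = [2, 2, 2, 2, 2]  (obs o_3=2)
t=4: δ = [2.679e-06, 4.465e-07, 7.938e-07, 7.938e-07, 1.340e-06]  ψ = [3, 3, 1, 1, 3]  (obs o_4=1)
backtrack: best end state = 0; path = [0, 1, 2, 3, 0]

path = [0, 1, 2, 3, 0]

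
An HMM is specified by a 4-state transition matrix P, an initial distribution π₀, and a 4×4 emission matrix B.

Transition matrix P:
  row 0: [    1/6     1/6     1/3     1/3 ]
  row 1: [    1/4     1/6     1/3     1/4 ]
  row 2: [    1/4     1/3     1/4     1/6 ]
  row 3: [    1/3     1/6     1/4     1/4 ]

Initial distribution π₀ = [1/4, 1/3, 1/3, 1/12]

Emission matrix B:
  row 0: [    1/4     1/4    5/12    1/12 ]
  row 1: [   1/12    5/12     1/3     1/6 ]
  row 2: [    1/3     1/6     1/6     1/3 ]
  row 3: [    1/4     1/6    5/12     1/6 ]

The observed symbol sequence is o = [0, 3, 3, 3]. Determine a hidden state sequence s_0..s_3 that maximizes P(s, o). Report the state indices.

path = [2, 2, 2, 2]

t=0: δ = [6.250e-02, 2.778e-02, 1.111e-01, 2.083e-02]  (obs o_0=0)
t=1: δ = [2.315e-03, 6.173e-03, 9.259e-03, 3.472e-03]  ψ = [2, 2, 2, 0]  (obs o_1=3)
t=2: δ = [1.929e-04, 5.144e-04, 7.716e-04, 2.572e-04]  ψ = [2, 2, 2, 1]  (obs o_2=3)
t=3: δ = [1.608e-05, 4.287e-05, 6.430e-05, 2.143e-05]  ψ = [2, 2, 2, 1]  (obs o_3=3)
backtrack: best end state = 2; path = [2, 2, 2, 2]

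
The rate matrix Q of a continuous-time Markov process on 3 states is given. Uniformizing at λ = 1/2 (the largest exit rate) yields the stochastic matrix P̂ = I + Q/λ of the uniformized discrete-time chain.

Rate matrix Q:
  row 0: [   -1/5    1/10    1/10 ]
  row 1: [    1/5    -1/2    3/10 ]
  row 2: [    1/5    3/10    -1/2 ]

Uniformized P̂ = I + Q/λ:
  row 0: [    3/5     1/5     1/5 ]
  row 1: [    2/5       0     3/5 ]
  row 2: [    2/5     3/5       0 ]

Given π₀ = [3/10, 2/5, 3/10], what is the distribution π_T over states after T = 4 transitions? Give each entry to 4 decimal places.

t=0: π = [0.3000, 0.4000, 0.3000]
t=1: π = [0.4600, 0.2400, 0.3000]
t=2: π = [0.4920, 0.2720, 0.2360]
t=3: π = [0.4984, 0.2400, 0.2616]
t=4: π = [0.4997, 0.2566, 0.2437]

π = [0.4997, 0.2566, 0.2437]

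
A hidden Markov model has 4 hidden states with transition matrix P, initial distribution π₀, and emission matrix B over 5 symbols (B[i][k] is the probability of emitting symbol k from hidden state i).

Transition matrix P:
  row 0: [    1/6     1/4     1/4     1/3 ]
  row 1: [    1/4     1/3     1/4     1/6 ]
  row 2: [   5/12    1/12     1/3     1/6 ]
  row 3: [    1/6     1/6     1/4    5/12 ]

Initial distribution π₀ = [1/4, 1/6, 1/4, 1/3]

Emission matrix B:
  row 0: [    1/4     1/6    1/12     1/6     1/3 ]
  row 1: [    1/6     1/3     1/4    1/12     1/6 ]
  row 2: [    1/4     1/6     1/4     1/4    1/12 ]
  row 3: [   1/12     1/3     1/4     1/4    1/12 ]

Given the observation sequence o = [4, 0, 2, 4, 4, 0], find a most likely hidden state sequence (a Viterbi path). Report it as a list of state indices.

t=0: δ = [8.333e-02, 2.778e-02, 2.083e-02, 2.778e-02]  (obs o_0=4)
t=1: δ = [3.472e-03, 3.472e-03, 5.208e-03, 2.315e-03]  ψ = [0, 0, 0, 0]  (obs o_1=0)
t=2: δ = [1.808e-04, 2.894e-04, 4.340e-04, 2.894e-04]  ψ = [2, 1, 2, 0]  (obs o_2=2)
t=3: δ = [6.028e-05, 1.608e-05, 1.206e-05, 1.005e-05]  ψ = [2, 1, 2, 3]  (obs o_3=4)
t=4: δ = [3.349e-06, 2.512e-06, 1.256e-06, 1.674e-06]  ψ = [0, 0, 0, 0]  (obs o_4=4)
t=5: δ = [1.570e-07, 1.395e-07, 2.093e-07, 9.303e-08]  ψ = [1, 0, 0, 0]  (obs o_5=0)
backtrack: best end state = 2; path = [0, 2, 2, 0, 0, 2]

path = [0, 2, 2, 0, 0, 2]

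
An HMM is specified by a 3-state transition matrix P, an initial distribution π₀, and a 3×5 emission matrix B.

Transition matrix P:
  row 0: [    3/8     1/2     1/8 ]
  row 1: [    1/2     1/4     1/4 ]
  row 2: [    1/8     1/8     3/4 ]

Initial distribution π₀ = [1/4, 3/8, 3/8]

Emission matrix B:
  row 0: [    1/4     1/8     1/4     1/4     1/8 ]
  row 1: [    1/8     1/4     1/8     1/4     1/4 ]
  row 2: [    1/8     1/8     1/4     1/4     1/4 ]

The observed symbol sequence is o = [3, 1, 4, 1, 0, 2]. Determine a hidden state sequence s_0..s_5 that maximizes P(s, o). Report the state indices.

path = [2, 2, 2, 2, 2, 2]

t=0: δ = [6.250e-02, 9.375e-02, 9.375e-02]  (obs o_0=3)
t=1: δ = [5.859e-03, 7.812e-03, 8.789e-03]  ψ = [1, 0, 2]  (obs o_1=1)
t=2: δ = [4.883e-04, 7.324e-04, 1.648e-03]  ψ = [1, 0, 2]  (obs o_2=4)
t=3: δ = [4.578e-05, 6.104e-05, 1.545e-04]  ψ = [1, 0, 2]  (obs o_3=1)
t=4: δ = [7.629e-06, 2.861e-06, 1.448e-05]  ψ = [1, 0, 2]  (obs o_4=0)
t=5: δ = [7.153e-07, 4.768e-07, 2.716e-06]  ψ = [0, 0, 2]  (obs o_5=2)
backtrack: best end state = 2; path = [2, 2, 2, 2, 2, 2]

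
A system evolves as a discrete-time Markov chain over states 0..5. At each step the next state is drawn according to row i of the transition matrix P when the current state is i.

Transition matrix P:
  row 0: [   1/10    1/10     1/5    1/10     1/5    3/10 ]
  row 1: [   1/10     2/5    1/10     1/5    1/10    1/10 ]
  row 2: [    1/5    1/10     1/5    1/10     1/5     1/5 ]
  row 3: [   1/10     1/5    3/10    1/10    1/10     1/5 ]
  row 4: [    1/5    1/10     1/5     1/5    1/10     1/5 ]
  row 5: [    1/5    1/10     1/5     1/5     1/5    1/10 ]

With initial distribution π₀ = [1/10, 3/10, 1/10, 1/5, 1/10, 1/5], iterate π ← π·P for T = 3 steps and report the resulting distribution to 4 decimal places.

π = [0.1521, 0.1688, 0.1972, 0.1505, 0.1521, 0.1793]

t=0: π = [0.1000, 0.3000, 0.1000, 0.2000, 0.1000, 0.2000]
t=1: π = [0.1400, 0.2100, 0.1900, 0.1600, 0.1400, 0.1600]
t=2: π = [0.1490, 0.1790, 0.1950, 0.1510, 0.1490, 0.1770]
t=3: π = [0.1521, 0.1688, 0.1972, 0.1505, 0.1521, 0.1793]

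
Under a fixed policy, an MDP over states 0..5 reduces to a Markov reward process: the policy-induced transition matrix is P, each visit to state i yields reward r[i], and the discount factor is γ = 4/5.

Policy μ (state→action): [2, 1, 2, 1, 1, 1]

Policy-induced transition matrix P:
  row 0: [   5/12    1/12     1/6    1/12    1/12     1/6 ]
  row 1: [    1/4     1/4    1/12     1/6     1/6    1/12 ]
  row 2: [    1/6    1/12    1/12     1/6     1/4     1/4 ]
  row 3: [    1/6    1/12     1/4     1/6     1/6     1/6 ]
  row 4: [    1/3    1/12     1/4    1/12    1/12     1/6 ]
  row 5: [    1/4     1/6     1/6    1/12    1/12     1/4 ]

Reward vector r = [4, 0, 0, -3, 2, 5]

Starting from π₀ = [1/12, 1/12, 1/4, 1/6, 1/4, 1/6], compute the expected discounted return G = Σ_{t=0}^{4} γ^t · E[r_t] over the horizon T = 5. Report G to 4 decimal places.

G = 5.7606

t=0: π = [0.0833, 0.0833, 0.2500, 0.1667, 0.2500, 0.1667], E[r] = 1.1667, γ^t·E[r] = 1.166667, running G = 1.166667
t=1: π = [0.2500, 0.1111, 0.1736, 0.1250, 0.1458, 0.1944], E[r] = 1.8889, γ^t·E[r] = 1.511111, running G = 2.677778
t=2: π = [0.2789, 0.1181, 0.1655, 0.1175, 0.1319, 0.1881], E[r] = 1.9676, γ^t·E[r] = 1.259259, running G = 3.937037
t=3: π = [0.2839, 0.1187, 0.1638, 0.1168, 0.1305, 0.1863], E[r] = 1.9779, γ^t·E[r] = 1.012691, running G = 4.949728
t=4: π = [0.2848, 0.1186, 0.1637, 0.1166, 0.1303, 0.1860], E[r] = 1.9797, γ^t·E[r] = 0.810894, running G = 5.760622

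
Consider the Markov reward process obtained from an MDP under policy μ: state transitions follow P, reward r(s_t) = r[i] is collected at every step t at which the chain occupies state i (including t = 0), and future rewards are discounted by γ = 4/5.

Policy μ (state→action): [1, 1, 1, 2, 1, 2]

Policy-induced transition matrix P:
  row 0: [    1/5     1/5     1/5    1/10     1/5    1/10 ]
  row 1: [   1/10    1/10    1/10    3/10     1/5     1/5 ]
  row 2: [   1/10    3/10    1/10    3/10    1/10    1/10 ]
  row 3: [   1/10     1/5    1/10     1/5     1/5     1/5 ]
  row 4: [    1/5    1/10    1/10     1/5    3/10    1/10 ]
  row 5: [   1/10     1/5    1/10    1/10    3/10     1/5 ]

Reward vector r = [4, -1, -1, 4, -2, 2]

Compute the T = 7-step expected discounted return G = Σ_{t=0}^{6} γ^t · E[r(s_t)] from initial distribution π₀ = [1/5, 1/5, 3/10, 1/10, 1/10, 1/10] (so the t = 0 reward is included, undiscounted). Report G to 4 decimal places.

t=0: π = [0.2000, 0.2000, 0.3000, 0.1000, 0.1000, 0.1000], E[r] = 0.7000, γ^t·E[r] = 0.700000, running G = 0.700000
t=1: π = [0.1300, 0.2000, 0.1200, 0.2200, 0.1900, 0.1400], E[r] = 0.9800, γ^t·E[r] = 0.784000, running G = 1.484000
t=2: π = [0.1320, 0.1730, 0.1130, 0.2050, 0.2210, 0.1560], E[r] = 0.9320, γ^t·E[r] = 0.596480, running G = 2.080480
t=3: π = [0.1353, 0.1719, 0.1132, 0.1998, 0.2264, 0.1534], E[r] = 0.9093, γ^t·E[r] = 0.465562, running G = 2.546042
t=4: π = [0.1362, 0.1715, 0.1135, 0.1996, 0.2267, 0.1525], E[r] = 0.9099, γ^t·E[r] = 0.372703, running G = 2.918745
t=5: π = [0.1363, 0.1715, 0.1136, 0.1996, 0.2266, 0.1524], E[r] = 0.9101, γ^t·E[r] = 0.298226, running G = 3.216971
t=6: π = [0.1363, 0.1716, 0.1136, 0.1997, 0.2265, 0.1524], E[r] = 0.9102, γ^t·E[r] = 0.238605, running G = 3.455576

G = 3.4556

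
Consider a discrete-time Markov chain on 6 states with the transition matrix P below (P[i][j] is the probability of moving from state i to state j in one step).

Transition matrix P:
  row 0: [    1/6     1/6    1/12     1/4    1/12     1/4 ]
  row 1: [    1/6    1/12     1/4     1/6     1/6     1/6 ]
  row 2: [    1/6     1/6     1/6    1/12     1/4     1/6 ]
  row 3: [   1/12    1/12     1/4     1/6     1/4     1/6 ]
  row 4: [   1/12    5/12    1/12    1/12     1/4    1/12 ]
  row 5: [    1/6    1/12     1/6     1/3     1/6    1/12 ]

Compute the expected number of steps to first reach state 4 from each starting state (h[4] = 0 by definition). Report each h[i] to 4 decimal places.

h = [5.8358, 5.3700, 4.9944, 4.8837, 0.0000, 5.3241]

First-step conditioning: h[4] = 0; for i ≠ 4, h[i] = 1 + Σ_k P[i][k]·h[k].
  h[0] = 1 + 1/6·h[0] + 1/6·h[1] + 1/12·h[2] + 1/4·h[3] + 1/4·h[5]
  h[1] = 1 + 1/6·h[0] + 1/12·h[1] + 1/4·h[2] + 1/6·h[3] + 1/6·h[5]
  h[2] = 1 + 1/6·h[0] + 1/6·h[1] + 1/6·h[2] + 1/12·h[3] + 1/6·h[5]
  h[3] = 1 + 1/12·h[0] + 1/12·h[1] + 1/4·h[2] + 1/6·h[3] + 1/6·h[5]
  h[5] = 1 + 1/6·h[0] + 1/12·h[1] + 1/6·h[2] + 1/3·h[3] + 1/12·h[5]
Solving the 5×5 linear system over states ≠ 4 gives exactly h = [160128/27439, 147348/27439, 137040/27439, 134004/27439, 0, 146088/27439] (h[4] = 0 is the target).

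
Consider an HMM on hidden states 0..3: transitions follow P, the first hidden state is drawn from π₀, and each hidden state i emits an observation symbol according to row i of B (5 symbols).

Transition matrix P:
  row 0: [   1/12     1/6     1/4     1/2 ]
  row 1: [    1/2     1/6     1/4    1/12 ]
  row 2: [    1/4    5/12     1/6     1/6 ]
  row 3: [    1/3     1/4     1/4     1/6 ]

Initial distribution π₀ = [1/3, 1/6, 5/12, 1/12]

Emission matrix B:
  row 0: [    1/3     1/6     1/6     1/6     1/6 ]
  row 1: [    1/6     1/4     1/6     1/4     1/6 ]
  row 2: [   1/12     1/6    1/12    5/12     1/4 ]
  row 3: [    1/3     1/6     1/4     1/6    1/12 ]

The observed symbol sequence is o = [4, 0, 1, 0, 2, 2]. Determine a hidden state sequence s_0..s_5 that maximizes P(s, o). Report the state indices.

t=0: δ = [5.556e-02, 2.778e-02, 1.042e-01, 6.944e-03]  (obs o_0=4)
t=1: δ = [8.681e-03, 7.234e-03, 1.447e-03, 9.259e-03]  ψ = [2, 2, 2, 0]  (obs o_1=0)
t=2: δ = [6.028e-04, 5.787e-04, 3.858e-04, 7.234e-04]  ψ = [1, 3, 3, 0]  (obs o_2=1)
t=3: δ = [9.645e-05, 3.014e-05, 1.507e-05, 1.005e-04]  ψ = [1, 3, 3, 0]  (obs o_3=0)
t=4: δ = [5.582e-06, 4.186e-06, 2.093e-06, 1.206e-05]  ψ = [3, 3, 3, 0]  (obs o_4=2)
t=5: δ = [6.698e-07, 5.023e-07, 2.512e-07, 6.977e-07]  ψ = [3, 3, 3, 0]  (obs o_5=2)
backtrack: best end state = 3; path = [2, 1, 0, 3, 0, 3]

path = [2, 1, 0, 3, 0, 3]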